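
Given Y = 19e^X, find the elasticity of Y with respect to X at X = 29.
Elasticity = 29

Elasticity = (dY/dX) · (X/Y)

dY/dX = 19·e^X
At X = 29: dY/dX = 19·e^29, Y = 19·e^29

Elasticity = (19·e^29) · (29 / (19·e^29)) = 29

Interpretation: for a small percentage change in X, the percentage change in Y is approximately 29.00 times as large.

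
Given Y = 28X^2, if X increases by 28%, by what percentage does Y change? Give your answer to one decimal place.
63.8%

For Y = 28X^2:
If X → X(1 + 0.28)
Then Y → Y · (1 + 0.28)^2
     = Y · 1.6384

Percentage change = ((1 + 0.28)^2 − 1) × 100% ≈ 63.8%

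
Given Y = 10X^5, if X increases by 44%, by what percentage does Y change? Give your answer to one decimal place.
519.2%

For Y = 10X^5:
If X → X(1 + 0.44)
Then Y → Y · (1 + 0.44)^5
     ≈ Y · 6.1917

Percentage change = ((1 + 0.44)^5 − 1) × 100% ≈ 519.2%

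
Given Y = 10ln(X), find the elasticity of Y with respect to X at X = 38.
Elasticity = 1/ln(38) ≈ 0.2749

Elasticity = (dY/dX) · (X/Y)

dY/dX = 10/X
At X = 38: dY/dX = 5/19, Y = 10·ln(38)

Elasticity = (5/19) · (38 / (10·ln(38))) = 1/ln(38) ≈ 0.2749

Interpretation: for a small percentage change in X, the percentage change in Y is approximately 0.27 times as large.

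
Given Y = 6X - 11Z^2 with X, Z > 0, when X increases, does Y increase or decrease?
Y increases

Taking the partial derivative:
∂Y/∂X = 6

∂Y/∂X = 6 > 0 (assuming positive values)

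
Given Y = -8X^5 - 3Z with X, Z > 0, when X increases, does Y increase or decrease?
Y decreases

Taking the partial derivative:
∂Y/∂X = -40X^4

∂Y/∂X = -40X^4 < 0 (assuming positive values)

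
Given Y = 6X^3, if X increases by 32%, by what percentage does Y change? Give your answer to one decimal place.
130.0%

For Y = 6X^3:
If X → X(1 + 0.32)
Then Y → Y · (1 + 0.32)^3
     ≈ Y · 2.3000

Percentage change = ((1 + 0.32)^3 − 1) × 100% ≈ 130.0%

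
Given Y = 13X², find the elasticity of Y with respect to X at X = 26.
Elasticity = 2

Elasticity = (dY/dX) · (X/Y)

dY/dX = 26·X
At X = 26: dY/dX = 676, Y = 8788

Elasticity = 676 · (26 / 8788) = 2

Interpretation: for a small percentage change in X, the percentage change in Y is approximately 2.00 times as large.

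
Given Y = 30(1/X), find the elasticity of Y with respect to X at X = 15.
Elasticity = -1

Elasticity = (dY/dX) · (X/Y)

dY/dX = -30/X²
At X = 15: dY/dX = -2/15, Y = 2

Elasticity = (-2/15) · (15 / 2) = -1

Interpretation: for a small percentage change in X, the percentage change in Y is approximately -1.00 times as large.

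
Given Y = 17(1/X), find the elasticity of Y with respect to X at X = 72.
Elasticity = -1

Elasticity = (dY/dX) · (X/Y)

dY/dX = -17/X²
At X = 72: dY/dX = -17/5184, Y = 17/72

Elasticity = (-17/5184) · (72 / (17/72)) = -1

Interpretation: for a small percentage change in X, the percentage change in Y is approximately -1.00 times as large.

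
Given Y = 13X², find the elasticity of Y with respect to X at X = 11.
Elasticity = 2

Elasticity = (dY/dX) · (X/Y)

dY/dX = 26·X
At X = 11: dY/dX = 286, Y = 1573

Elasticity = 286 · (11 / 1573) = 2

Interpretation: for a small percentage change in X, the percentage change in Y is approximately 2.00 times as large.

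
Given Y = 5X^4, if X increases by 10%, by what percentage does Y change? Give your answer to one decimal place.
46.4%

For Y = 5X^4:
If X → X(1 + 0.1)
Then Y → Y · (1 + 0.1)^4
     = Y · 1.4641

Percentage change = ((1 + 0.1)^4 − 1) × 100% ≈ 46.4%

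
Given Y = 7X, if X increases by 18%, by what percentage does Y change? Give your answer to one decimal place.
18.0%

For Y = 7X:
If X → X(1 + 0.18)
Then Y → Y · (1 + 0.18)^1
     = Y · 1.1800

Percentage change = ((1 + 0.18)^1 − 1) × 100% = 18.0%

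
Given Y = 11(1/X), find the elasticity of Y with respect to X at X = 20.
Elasticity = -1

Elasticity = (dY/dX) · (X/Y)

dY/dX = -11/X²
At X = 20: dY/dX = -11/400, Y = 11/20

Elasticity = (-11/400) · (20 / (11/20)) = -1

Interpretation: for a small percentage change in X, the percentage change in Y is approximately -1.00 times as large.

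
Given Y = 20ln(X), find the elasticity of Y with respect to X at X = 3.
Elasticity = 1/ln(3) ≈ 0.9102

Elasticity = (dY/dX) · (X/Y)

dY/dX = 20/X
At X = 3: dY/dX = 20/3, Y = 20·ln(3)

Elasticity = (20/3) · (3 / (20·ln(3))) = 1/ln(3) ≈ 0.9102

Interpretation: for a small percentage change in X, the percentage change in Y is approximately 0.91 times as large.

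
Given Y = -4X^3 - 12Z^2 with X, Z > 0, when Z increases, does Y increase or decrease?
Y decreases

Taking the partial derivative:
∂Y/∂Z = -24Z

∂Y/∂Z = -24Z < 0 (assuming positive values)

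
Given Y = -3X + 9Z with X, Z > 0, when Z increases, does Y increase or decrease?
Y increases

Taking the partial derivative:
∂Y/∂Z = 9

∂Y/∂Z = 9 > 0 (assuming positive values)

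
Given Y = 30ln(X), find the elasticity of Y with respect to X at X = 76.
Elasticity = 1/ln(76) ≈ 0.2309

Elasticity = (dY/dX) · (X/Y)

dY/dX = 30/X
At X = 76: dY/dX = 15/38, Y = 30·ln(76)

Elasticity = (15/38) · (76 / (30·ln(76))) = 1/ln(76) ≈ 0.2309

Interpretation: for a small percentage change in X, the percentage change in Y is approximately 0.23 times as large.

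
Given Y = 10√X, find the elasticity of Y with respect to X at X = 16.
Elasticity = 1/2

Elasticity = (dY/dX) · (X/Y)

dY/dX = 5/√X
At X = 16: dY/dX = 5/4, Y = 40

Elasticity = (5/4) · (16 / 40) = 1/2

Interpretation: for a small percentage change in X, the percentage change in Y is approximately 0.50 times as large.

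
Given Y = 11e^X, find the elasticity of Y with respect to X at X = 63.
Elasticity = 63

Elasticity = (dY/dX) · (X/Y)

dY/dX = 11·e^X
At X = 63: dY/dX = 11·e^63, Y = 11·e^63

Elasticity = (11·e^63) · (63 / (11·e^63)) = 63

Interpretation: for a small percentage change in X, the percentage change in Y is approximately 63.00 times as large.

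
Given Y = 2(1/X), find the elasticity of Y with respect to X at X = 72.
Elasticity = -1

Elasticity = (dY/dX) · (X/Y)

dY/dX = -2/X²
At X = 72: dY/dX = -1/2592, Y = 1/36

Elasticity = (-1/2592) · (72 / (1/36)) = -1

Interpretation: for a small percentage change in X, the percentage change in Y is approximately -1.00 times as large.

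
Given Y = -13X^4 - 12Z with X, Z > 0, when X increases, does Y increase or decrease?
Y decreases

Taking the partial derivative:
∂Y/∂X = -52X^3

∂Y/∂X = -52X^3 < 0 (assuming positive values)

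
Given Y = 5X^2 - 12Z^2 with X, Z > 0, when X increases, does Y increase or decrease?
Y increases

Taking the partial derivative:
∂Y/∂X = 10X

∂Y/∂X = 10X > 0 (assuming positive values)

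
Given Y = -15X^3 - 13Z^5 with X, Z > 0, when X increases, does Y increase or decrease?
Y decreases

Taking the partial derivative:
∂Y/∂X = -45X^2

∂Y/∂X = -45X^2 < 0 (assuming positive values)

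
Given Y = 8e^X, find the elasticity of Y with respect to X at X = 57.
Elasticity = 57

Elasticity = (dY/dX) · (X/Y)

dY/dX = 8·e^X
At X = 57: dY/dX = 8·e^57, Y = 8·e^57

Elasticity = (8·e^57) · (57 / (8·e^57)) = 57

Interpretation: for a small percentage change in X, the percentage change in Y is approximately 57.00 times as large.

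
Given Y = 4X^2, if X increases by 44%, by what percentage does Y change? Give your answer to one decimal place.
107.4%

For Y = 4X^2:
If X → X(1 + 0.44)
Then Y → Y · (1 + 0.44)^2
     = Y · 2.0736

Percentage change = ((1 + 0.44)^2 − 1) × 100% ≈ 107.4%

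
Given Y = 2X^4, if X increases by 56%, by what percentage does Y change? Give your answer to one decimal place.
492.2%

For Y = 2X^4:
If X → X(1 + 0.56)
Then Y → Y · (1 + 0.56)^4
     ≈ Y · 5.9224

Percentage change = ((1 + 0.56)^4 − 1) × 100% ≈ 492.2%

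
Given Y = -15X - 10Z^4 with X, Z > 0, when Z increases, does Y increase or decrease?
Y decreases

Taking the partial derivative:
∂Y/∂Z = -40Z^3

∂Y/∂Z = -40Z^3 < 0 (assuming positive values)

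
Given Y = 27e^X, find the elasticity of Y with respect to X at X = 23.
Elasticity = 23

Elasticity = (dY/dX) · (X/Y)

dY/dX = 27·e^X
At X = 23: dY/dX = 27·e^23, Y = 27·e^23

Elasticity = (27·e^23) · (23 / (27·e^23)) = 23

Interpretation: for a small percentage change in X, the percentage change in Y is approximately 23.00 times as large.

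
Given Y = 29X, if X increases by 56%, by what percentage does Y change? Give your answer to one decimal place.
56.0%

For Y = 29X:
If X → X(1 + 0.56)
Then Y → Y · (1 + 0.56)^1
     = Y · 1.5600

Percentage change = ((1 + 0.56)^1 − 1) × 100% = 56.0%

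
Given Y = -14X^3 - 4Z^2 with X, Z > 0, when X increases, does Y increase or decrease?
Y decreases

Taking the partial derivative:
∂Y/∂X = -42X^2

∂Y/∂X = -42X^2 < 0 (assuming positive values)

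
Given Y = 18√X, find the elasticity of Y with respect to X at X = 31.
Elasticity = 1/2

Elasticity = (dY/dX) · (X/Y)

dY/dX = 9/√X
At X = 31: dY/dX = 9·√31/31, Y = 18·√31

Elasticity = (9·√31/31) · (31 / (18·√31)) = 1/2

Interpretation: for a small percentage change in X, the percentage change in Y is approximately 0.50 times as large.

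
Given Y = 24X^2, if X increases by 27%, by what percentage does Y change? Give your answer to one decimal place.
61.3%

For Y = 24X^2:
If X → X(1 + 0.27)
Then Y → Y · (1 + 0.27)^2
     = Y · 1.6129

Percentage change = ((1 + 0.27)^2 − 1) × 100% ≈ 61.3%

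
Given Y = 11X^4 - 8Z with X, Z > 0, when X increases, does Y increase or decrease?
Y increases

Taking the partial derivative:
∂Y/∂X = 44X^3

∂Y/∂X = 44X^3 > 0 (assuming positive values)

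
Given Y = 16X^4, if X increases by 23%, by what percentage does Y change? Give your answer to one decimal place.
128.9%

For Y = 16X^4:
If X → X(1 + 0.23)
Then Y → Y · (1 + 0.23)^4
     ≈ Y · 2.2889

Percentage change = ((1 + 0.23)^4 − 1) × 100% ≈ 128.9%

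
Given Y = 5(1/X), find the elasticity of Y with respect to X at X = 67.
Elasticity = -1

Elasticity = (dY/dX) · (X/Y)

dY/dX = -5/X²
At X = 67: dY/dX = -5/4489, Y = 5/67

Elasticity = (-5/4489) · (67 / (5/67)) = -1

Interpretation: for a small percentage change in X, the percentage change in Y is approximately -1.00 times as large.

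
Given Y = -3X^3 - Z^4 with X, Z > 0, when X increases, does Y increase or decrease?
Y decreases

Taking the partial derivative:
∂Y/∂X = -9X^2

∂Y/∂X = -9X^2 < 0 (assuming positive values)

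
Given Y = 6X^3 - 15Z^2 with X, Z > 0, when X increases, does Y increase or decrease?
Y increases

Taking the partial derivative:
∂Y/∂X = 18X^2

∂Y/∂X = 18X^2 > 0 (assuming positive values)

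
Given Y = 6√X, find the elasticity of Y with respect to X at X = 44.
Elasticity = 1/2

Elasticity = (dY/dX) · (X/Y)

dY/dX = 3/√X
At X = 44: dY/dX = 3·√11/22, Y = 12·√11

Elasticity = (3·√11/22) · (44 / (12·√11)) = 1/2

Interpretation: for a small percentage change in X, the percentage change in Y is approximately 0.50 times as large.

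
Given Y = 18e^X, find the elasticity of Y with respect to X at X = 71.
Elasticity = 71

Elasticity = (dY/dX) · (X/Y)

dY/dX = 18·e^X
At X = 71: dY/dX = 18·e^71, Y = 18·e^71

Elasticity = (18·e^71) · (71 / (18·e^71)) = 71

Interpretation: for a small percentage change in X, the percentage change in Y is approximately 71.00 times as large.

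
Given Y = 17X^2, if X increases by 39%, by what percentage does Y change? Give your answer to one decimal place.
93.2%

For Y = 17X^2:
If X → X(1 + 0.39)
Then Y → Y · (1 + 0.39)^2
     = Y · 1.9321

Percentage change = ((1 + 0.39)^2 − 1) × 100% ≈ 93.2%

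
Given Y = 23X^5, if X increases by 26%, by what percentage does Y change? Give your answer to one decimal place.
217.6%

For Y = 23X^5:
If X → X(1 + 0.26)
Then Y → Y · (1 + 0.26)^5
     ≈ Y · 3.1758

Percentage change = ((1 + 0.26)^5 − 1) × 100% ≈ 217.6%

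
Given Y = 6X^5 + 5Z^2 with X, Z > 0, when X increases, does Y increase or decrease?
Y increases

Taking the partial derivative:
∂Y/∂X = 30X^4

∂Y/∂X = 30X^4 > 0 (assuming positive values)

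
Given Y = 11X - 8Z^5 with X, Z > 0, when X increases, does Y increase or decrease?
Y increases

Taking the partial derivative:
∂Y/∂X = 11

∂Y/∂X = 11 > 0 (assuming positive values)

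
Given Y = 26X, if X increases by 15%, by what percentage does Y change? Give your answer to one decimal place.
15.0%

For Y = 26X:
If X → X(1 + 0.15)
Then Y → Y · (1 + 0.15)^1
     = Y · 1.1500

Percentage change = ((1 + 0.15)^1 − 1) × 100% = 15.0%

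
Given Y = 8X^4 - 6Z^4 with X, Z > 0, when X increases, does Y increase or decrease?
Y increases

Taking the partial derivative:
∂Y/∂X = 32X^3

∂Y/∂X = 32X^3 > 0 (assuming positive values)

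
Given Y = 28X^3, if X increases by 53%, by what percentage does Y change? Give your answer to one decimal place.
258.2%

For Y = 28X^3:
If X → X(1 + 0.53)
Then Y → Y · (1 + 0.53)^3
     ≈ Y · 3.5816

Percentage change = ((1 + 0.53)^3 − 1) × 100% ≈ 258.2%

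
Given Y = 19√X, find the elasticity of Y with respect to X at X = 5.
Elasticity = 1/2

Elasticity = (dY/dX) · (X/Y)

dY/dX = 19/(2·√X)
At X = 5: dY/dX = 19·√5/10, Y = 19·√5

Elasticity = (19·√5/10) · (5 / (19·√5)) = 1/2

Interpretation: for a small percentage change in X, the percentage change in Y is approximately 0.50 times as large.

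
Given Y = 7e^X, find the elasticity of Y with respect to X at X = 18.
Elasticity = 18

Elasticity = (dY/dX) · (X/Y)

dY/dX = 7·e^X
At X = 18: dY/dX = 7·e^18, Y = 7·e^18

Elasticity = (7·e^18) · (18 / (7·e^18)) = 18

Interpretation: for a small percentage change in X, the percentage change in Y is approximately 18.00 times as large.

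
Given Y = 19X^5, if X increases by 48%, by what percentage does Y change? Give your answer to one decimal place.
610.1%

For Y = 19X^5:
If X → X(1 + 0.48)
Then Y → Y · (1 + 0.48)^5
     ≈ Y · 7.1008

Percentage change = ((1 + 0.48)^5 − 1) × 100% ≈ 610.1%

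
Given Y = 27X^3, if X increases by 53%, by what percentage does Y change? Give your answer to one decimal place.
258.2%

For Y = 27X^3:
If X → X(1 + 0.53)
Then Y → Y · (1 + 0.53)^3
     ≈ Y · 3.5816

Percentage change = ((1 + 0.53)^3 − 1) × 100% ≈ 258.2%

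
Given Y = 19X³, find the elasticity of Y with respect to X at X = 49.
Elasticity = 3

Elasticity = (dY/dX) · (X/Y)

dY/dX = 57·X²
At X = 49: dY/dX = 136857, Y = 2235331

Elasticity = 136857 · (49 / 2235331) = 3

Interpretation: for a small percentage change in X, the percentage change in Y is approximately 3.00 times as large.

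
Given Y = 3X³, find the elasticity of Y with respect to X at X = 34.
Elasticity = 3

Elasticity = (dY/dX) · (X/Y)

dY/dX = 9·X²
At X = 34: dY/dX = 10404, Y = 117912

Elasticity = 10404 · (34 / 117912) = 3

Interpretation: for a small percentage change in X, the percentage change in Y is approximately 3.00 times as large.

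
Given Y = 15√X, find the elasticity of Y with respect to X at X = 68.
Elasticity = 1/2

Elasticity = (dY/dX) · (X/Y)

dY/dX = 15/(2·√X)
At X = 68: dY/dX = 15·√17/68, Y = 30·√17

Elasticity = (15·√17/68) · (68 / (30·√17)) = 1/2

Interpretation: for a small percentage change in X, the percentage change in Y is approximately 0.50 times as large.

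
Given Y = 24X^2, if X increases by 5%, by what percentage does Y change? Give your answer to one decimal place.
10.3%

For Y = 24X^2:
If X → X(1 + 0.05)
Then Y → Y · (1 + 0.05)^2
     = Y · 1.1025

Percentage change = ((1 + 0.05)^2 − 1) × 100% ≈ 10.3%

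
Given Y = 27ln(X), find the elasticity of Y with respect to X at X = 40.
Elasticity = 1/ln(40) ≈ 0.2711

Elasticity = (dY/dX) · (X/Y)

dY/dX = 27/X
At X = 40: dY/dX = 27/40, Y = 27·ln(40)

Elasticity = (27/40) · (40 / (27·ln(40))) = 1/ln(40) ≈ 0.2711

Interpretation: for a small percentage change in X, the percentage change in Y is approximately 0.27 times as large.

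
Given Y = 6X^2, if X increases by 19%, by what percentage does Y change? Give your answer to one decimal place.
41.6%

For Y = 6X^2:
If X → X(1 + 0.19)
Then Y → Y · (1 + 0.19)^2
     = Y · 1.4161

Percentage change = ((1 + 0.19)^2 − 1) × 100% ≈ 41.6%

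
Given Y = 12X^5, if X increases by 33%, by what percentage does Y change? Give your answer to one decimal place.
316.2%

For Y = 12X^5:
If X → X(1 + 0.33)
Then Y → Y · (1 + 0.33)^5
     ≈ Y · 4.1616

Percentage change = ((1 + 0.33)^5 − 1) × 100% ≈ 316.2%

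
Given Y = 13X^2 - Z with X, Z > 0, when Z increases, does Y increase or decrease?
Y decreases

Taking the partial derivative:
∂Y/∂Z = -1

∂Y/∂Z = -1 < 0 (assuming positive values)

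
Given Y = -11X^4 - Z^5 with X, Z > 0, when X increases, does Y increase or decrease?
Y decreases

Taking the partial derivative:
∂Y/∂X = -44X^3

∂Y/∂X = -44X^3 < 0 (assuming positive values)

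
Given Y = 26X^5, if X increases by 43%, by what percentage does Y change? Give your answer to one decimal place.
498.0%

For Y = 26X^5:
If X → X(1 + 0.43)
Then Y → Y · (1 + 0.43)^5
     ≈ Y · 5.9797

Percentage change = ((1 + 0.43)^5 − 1) × 100% ≈ 498.0%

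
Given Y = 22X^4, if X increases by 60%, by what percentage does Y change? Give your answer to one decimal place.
555.4%

For Y = 22X^4:
If X → X(1 + 0.6)
Then Y → Y · (1 + 0.6)^4
     = Y · 6.5536

Percentage change = ((1 + 0.6)^4 − 1) × 100% ≈ 555.4%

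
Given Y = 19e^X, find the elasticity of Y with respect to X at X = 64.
Elasticity = 64

Elasticity = (dY/dX) · (X/Y)

dY/dX = 19·e^X
At X = 64: dY/dX = 19·e^64, Y = 19·e^64

Elasticity = (19·e^64) · (64 / (19·e^64)) = 64

Interpretation: for a small percentage change in X, the percentage change in Y is approximately 64.00 times as large.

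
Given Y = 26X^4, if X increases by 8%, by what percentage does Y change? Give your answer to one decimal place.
36.0%

For Y = 26X^4:
If X → X(1 + 0.08)
Then Y → Y · (1 + 0.08)^4
     ≈ Y · 1.3605

Percentage change = ((1 + 0.08)^4 − 1) × 100% ≈ 36.0%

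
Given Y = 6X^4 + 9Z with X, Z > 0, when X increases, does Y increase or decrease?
Y increases

Taking the partial derivative:
∂Y/∂X = 24X^3

∂Y/∂X = 24X^3 > 0 (assuming positive values)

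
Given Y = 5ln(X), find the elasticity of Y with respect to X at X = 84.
Elasticity = 1/ln(84) ≈ 0.2257

Elasticity = (dY/dX) · (X/Y)

dY/dX = 5/X
At X = 84: dY/dX = 5/84, Y = 5·ln(84)

Elasticity = (5/84) · (84 / (5·ln(84))) = 1/ln(84) ≈ 0.2257

Interpretation: for a small percentage change in X, the percentage change in Y is approximately 0.23 times as large.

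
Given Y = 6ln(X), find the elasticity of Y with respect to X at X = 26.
Elasticity = 1/ln(26) ≈ 0.3069

Elasticity = (dY/dX) · (X/Y)

dY/dX = 6/X
At X = 26: dY/dX = 3/13, Y = 6·ln(26)

Elasticity = (3/13) · (26 / (6·ln(26))) = 1/ln(26) ≈ 0.3069

Interpretation: for a small percentage change in X, the percentage change in Y is approximately 0.31 times as large.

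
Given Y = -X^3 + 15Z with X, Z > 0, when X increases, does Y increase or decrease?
Y decreases

Taking the partial derivative:
∂Y/∂X = -3X^2

∂Y/∂X = -3X^2 < 0 (assuming positive values)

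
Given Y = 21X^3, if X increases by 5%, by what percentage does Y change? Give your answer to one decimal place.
15.8%

For Y = 21X^3:
If X → X(1 + 0.05)
Then Y → Y · (1 + 0.05)^3
     ≈ Y · 1.1576

Percentage change = ((1 + 0.05)^3 − 1) × 100% ≈ 15.8%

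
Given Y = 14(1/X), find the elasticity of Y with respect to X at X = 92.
Elasticity = -1

Elasticity = (dY/dX) · (X/Y)

dY/dX = -14/X²
At X = 92: dY/dX = -7/4232, Y = 7/46

Elasticity = (-7/4232) · (92 / (7/46)) = -1

Interpretation: for a small percentage change in X, the percentage change in Y is approximately -1.00 times as large.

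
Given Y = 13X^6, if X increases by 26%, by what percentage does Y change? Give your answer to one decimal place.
300.2%

For Y = 13X^6:
If X → X(1 + 0.26)
Then Y → Y · (1 + 0.26)^6
     ≈ Y · 4.0015

Percentage change = ((1 + 0.26)^6 − 1) × 100% ≈ 300.2%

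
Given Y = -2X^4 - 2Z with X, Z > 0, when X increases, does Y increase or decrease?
Y decreases

Taking the partial derivative:
∂Y/∂X = -8X^3

∂Y/∂X = -8X^3 < 0 (assuming positive values)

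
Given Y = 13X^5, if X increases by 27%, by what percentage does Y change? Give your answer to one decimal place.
230.4%

For Y = 13X^5:
If X → X(1 + 0.27)
Then Y → Y · (1 + 0.27)^5
     ≈ Y · 3.3038

Percentage change = ((1 + 0.27)^5 − 1) × 100% ≈ 230.4%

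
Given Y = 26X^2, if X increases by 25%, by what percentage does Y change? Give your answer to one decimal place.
56.3%

For Y = 26X^2:
If X → X(1 + 0.25)
Then Y → Y · (1 + 0.25)^2
     = Y · 1.5625

Percentage change = ((1 + 0.25)^2 − 1) × 100% ≈ 56.3%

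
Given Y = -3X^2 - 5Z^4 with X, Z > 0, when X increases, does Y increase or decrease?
Y decreases

Taking the partial derivative:
∂Y/∂X = -6X

∂Y/∂X = -6X < 0 (assuming positive values)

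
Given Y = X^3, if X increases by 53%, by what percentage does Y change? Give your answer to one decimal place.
258.2%

For Y = X^3:
If X → X(1 + 0.53)
Then Y → Y · (1 + 0.53)^3
     ≈ Y · 3.5816

Percentage change = ((1 + 0.53)^3 − 1) × 100% ≈ 258.2%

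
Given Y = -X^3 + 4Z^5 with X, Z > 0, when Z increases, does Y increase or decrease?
Y increases

Taking the partial derivative:
∂Y/∂Z = 20Z^4

∂Y/∂Z = 20Z^4 > 0 (assuming positive values)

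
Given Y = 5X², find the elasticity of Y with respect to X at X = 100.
Elasticity = 2

Elasticity = (dY/dX) · (X/Y)

dY/dX = 10·X
At X = 100: dY/dX = 1000, Y = 50000

Elasticity = 1000 · (100 / 50000) = 2

Interpretation: for a small percentage change in X, the percentage change in Y is approximately 2.00 times as large.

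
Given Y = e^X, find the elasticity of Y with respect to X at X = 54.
Elasticity = 54

Elasticity = (dY/dX) · (X/Y)

dY/dX = e^X
At X = 54: dY/dX = e^54, Y = e^54

Elasticity = (e^54) · (54 / (e^54)) = 54

Interpretation: for a small percentage change in X, the percentage change in Y is approximately 54.00 times as large.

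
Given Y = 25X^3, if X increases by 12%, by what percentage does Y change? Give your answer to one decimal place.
40.5%

For Y = 25X^3:
If X → X(1 + 0.12)
Then Y → Y · (1 + 0.12)^3
     ≈ Y · 1.4049

Percentage change = ((1 + 0.12)^3 − 1) × 100% ≈ 40.5%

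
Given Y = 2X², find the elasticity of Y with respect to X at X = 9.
Elasticity = 2

Elasticity = (dY/dX) · (X/Y)

dY/dX = 4·X
At X = 9: dY/dX = 36, Y = 162

Elasticity = 36 · (9 / 162) = 2

Interpretation: for a small percentage change in X, the percentage change in Y is approximately 2.00 times as large.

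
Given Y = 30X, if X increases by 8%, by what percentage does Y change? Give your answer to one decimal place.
8.0%

For Y = 30X:
If X → X(1 + 0.08)
Then Y → Y · (1 + 0.08)^1
     = Y · 1.0800

Percentage change = ((1 + 0.08)^1 − 1) × 100% = 8.0%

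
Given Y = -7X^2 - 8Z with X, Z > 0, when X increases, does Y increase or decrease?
Y decreases

Taking the partial derivative:
∂Y/∂X = -14X

∂Y/∂X = -14X < 0 (assuming positive values)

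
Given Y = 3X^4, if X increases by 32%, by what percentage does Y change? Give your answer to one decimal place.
203.6%

For Y = 3X^4:
If X → X(1 + 0.32)
Then Y → Y · (1 + 0.32)^4
     ≈ Y · 3.0360

Percentage change = ((1 + 0.32)^4 − 1) × 100% ≈ 203.6%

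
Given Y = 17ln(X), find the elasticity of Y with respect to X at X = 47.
Elasticity = 1/ln(47) ≈ 0.2597

Elasticity = (dY/dX) · (X/Y)

dY/dX = 17/X
At X = 47: dY/dX = 17/47, Y = 17·ln(47)

Elasticity = (17/47) · (47 / (17·ln(47))) = 1/ln(47) ≈ 0.2597

Interpretation: for a small percentage change in X, the percentage change in Y is approximately 0.26 times as large.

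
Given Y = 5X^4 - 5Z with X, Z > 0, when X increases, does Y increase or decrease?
Y increases

Taking the partial derivative:
∂Y/∂X = 20X^3

∂Y/∂X = 20X^3 > 0 (assuming positive values)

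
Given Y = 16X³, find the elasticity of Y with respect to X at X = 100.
Elasticity = 3

Elasticity = (dY/dX) · (X/Y)

dY/dX = 48·X²
At X = 100: dY/dX = 480000, Y = 16000000

Elasticity = 480000 · (100 / 16000000) = 3

Interpretation: for a small percentage change in X, the percentage change in Y is approximately 3.00 times as large.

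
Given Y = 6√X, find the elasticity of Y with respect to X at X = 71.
Elasticity = 1/2

Elasticity = (dY/dX) · (X/Y)

dY/dX = 3/√X
At X = 71: dY/dX = 3·√71/71, Y = 6·√71

Elasticity = (3·√71/71) · (71 / (6·√71)) = 1/2

Interpretation: for a small percentage change in X, the percentage change in Y is approximately 0.50 times as large.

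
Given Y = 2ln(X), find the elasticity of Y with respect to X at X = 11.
Elasticity = 1/ln(11) ≈ 0.4170

Elasticity = (dY/dX) · (X/Y)

dY/dX = 2/X
At X = 11: dY/dX = 2/11, Y = 2·ln(11)

Elasticity = (2/11) · (11 / (2·ln(11))) = 1/ln(11) ≈ 0.4170

Interpretation: for a small percentage change in X, the percentage change in Y is approximately 0.42 times as large.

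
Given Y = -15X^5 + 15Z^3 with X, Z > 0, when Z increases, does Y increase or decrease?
Y increases

Taking the partial derivative:
∂Y/∂Z = 45Z^2

∂Y/∂Z = 45Z^2 > 0 (assuming positive values)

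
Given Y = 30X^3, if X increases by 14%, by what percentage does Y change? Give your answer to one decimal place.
48.2%

For Y = 30X^3:
If X → X(1 + 0.14)
Then Y → Y · (1 + 0.14)^3
     ≈ Y · 1.4815

Percentage change = ((1 + 0.14)^3 − 1) × 100% ≈ 48.2%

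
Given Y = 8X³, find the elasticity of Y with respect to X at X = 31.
Elasticity = 3

Elasticity = (dY/dX) · (X/Y)

dY/dX = 24·X²
At X = 31: dY/dX = 23064, Y = 238328

Elasticity = 23064 · (31 / 238328) = 3

Interpretation: for a small percentage change in X, the percentage change in Y is approximately 3.00 times as large.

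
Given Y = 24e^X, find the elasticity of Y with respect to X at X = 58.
Elasticity = 58

Elasticity = (dY/dX) · (X/Y)

dY/dX = 24·e^X
At X = 58: dY/dX = 24·e^58, Y = 24·e^58

Elasticity = (24·e^58) · (58 / (24·e^58)) = 58

Interpretation: for a small percentage change in X, the percentage change in Y is approximately 58.00 times as large.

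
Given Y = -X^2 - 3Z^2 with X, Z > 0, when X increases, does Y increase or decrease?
Y decreases

Taking the partial derivative:
∂Y/∂X = -2X

∂Y/∂X = -2X < 0 (assuming positive values)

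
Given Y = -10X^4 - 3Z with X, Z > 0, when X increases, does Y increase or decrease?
Y decreases

Taking the partial derivative:
∂Y/∂X = -40X^3

∂Y/∂X = -40X^3 < 0 (assuming positive values)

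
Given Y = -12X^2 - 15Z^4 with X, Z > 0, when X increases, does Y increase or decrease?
Y decreases

Taking the partial derivative:
∂Y/∂X = -24X

∂Y/∂X = -24X < 0 (assuming positive values)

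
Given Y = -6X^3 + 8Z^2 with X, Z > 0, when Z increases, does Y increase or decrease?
Y increases

Taking the partial derivative:
∂Y/∂Z = 16Z

∂Y/∂Z = 16Z > 0 (assuming positive values)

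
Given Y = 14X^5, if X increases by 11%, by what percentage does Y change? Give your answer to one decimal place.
68.5%

For Y = 14X^5:
If X → X(1 + 0.11)
Then Y → Y · (1 + 0.11)^5
     ≈ Y · 1.6851

Percentage change = ((1 + 0.11)^5 − 1) × 100% ≈ 68.5%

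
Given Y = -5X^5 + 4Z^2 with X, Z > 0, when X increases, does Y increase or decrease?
Y decreases

Taking the partial derivative:
∂Y/∂X = -25X^4

∂Y/∂X = -25X^4 < 0 (assuming positive values)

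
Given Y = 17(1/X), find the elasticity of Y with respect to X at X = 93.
Elasticity = -1

Elasticity = (dY/dX) · (X/Y)

dY/dX = -17/X²
At X = 93: dY/dX = -17/8649, Y = 17/93

Elasticity = (-17/8649) · (93 / (17/93)) = -1

Interpretation: for a small percentage change in X, the percentage change in Y is approximately -1.00 times as large.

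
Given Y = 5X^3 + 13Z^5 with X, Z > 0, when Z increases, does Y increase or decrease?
Y increases

Taking the partial derivative:
∂Y/∂Z = 65Z^4

∂Y/∂Z = 65Z^4 > 0 (assuming positive values)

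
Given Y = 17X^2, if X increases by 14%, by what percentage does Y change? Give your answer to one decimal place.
30.0%

For Y = 17X^2:
If X → X(1 + 0.14)
Then Y → Y · (1 + 0.14)^2
     = Y · 1.2996

Percentage change = ((1 + 0.14)^2 − 1) × 100% ≈ 30.0%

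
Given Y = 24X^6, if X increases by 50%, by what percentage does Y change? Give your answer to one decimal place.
1039.1%

For Y = 24X^6:
If X → X(1 + 0.5)
Then Y → Y · (1 + 0.5)^6
     ≈ Y · 11.3906

Percentage change = ((1 + 0.5)^6 − 1) × 100% ≈ 1039.1%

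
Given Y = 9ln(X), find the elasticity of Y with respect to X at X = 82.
Elasticity = 1/ln(82) ≈ 0.2269

Elasticity = (dY/dX) · (X/Y)

dY/dX = 9/X
At X = 82: dY/dX = 9/82, Y = 9·ln(82)

Elasticity = (9/82) · (82 / (9·ln(82))) = 1/ln(82) ≈ 0.2269

Interpretation: for a small percentage change in X, the percentage change in Y is approximately 0.23 times as large.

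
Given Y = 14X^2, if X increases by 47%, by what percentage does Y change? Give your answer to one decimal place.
116.1%

For Y = 14X^2:
If X → X(1 + 0.47)
Then Y → Y · (1 + 0.47)^2
     = Y · 2.1609

Percentage change = ((1 + 0.47)^2 − 1) × 100% ≈ 116.1%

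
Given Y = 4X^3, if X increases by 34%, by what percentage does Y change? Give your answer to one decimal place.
140.6%

For Y = 4X^3:
If X → X(1 + 0.34)
Then Y → Y · (1 + 0.34)^3
     ≈ Y · 2.4061

Percentage change = ((1 + 0.34)^3 − 1) × 100% ≈ 140.6%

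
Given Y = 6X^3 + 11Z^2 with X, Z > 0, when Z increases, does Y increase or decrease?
Y increases

Taking the partial derivative:
∂Y/∂Z = 22Z

∂Y/∂Z = 22Z > 0 (assuming positive values)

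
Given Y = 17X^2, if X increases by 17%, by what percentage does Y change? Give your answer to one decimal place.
36.9%

For Y = 17X^2:
If X → X(1 + 0.17)
Then Y → Y · (1 + 0.17)^2
     = Y · 1.3689

Percentage change = ((1 + 0.17)^2 − 1) × 100% ≈ 36.9%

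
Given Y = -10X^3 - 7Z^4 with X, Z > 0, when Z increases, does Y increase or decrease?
Y decreases

Taking the partial derivative:
∂Y/∂Z = -28Z^3

∂Y/∂Z = -28Z^3 < 0 (assuming positive values)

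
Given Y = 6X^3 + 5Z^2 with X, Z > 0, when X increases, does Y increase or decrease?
Y increases

Taking the partial derivative:
∂Y/∂X = 18X^2

∂Y/∂X = 18X^2 > 0 (assuming positive values)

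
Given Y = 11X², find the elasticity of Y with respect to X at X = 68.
Elasticity = 2

Elasticity = (dY/dX) · (X/Y)

dY/dX = 22·X
At X = 68: dY/dX = 1496, Y = 50864

Elasticity = 1496 · (68 / 50864) = 2

Interpretation: for a small percentage change in X, the percentage change in Y is approximately 2.00 times as large.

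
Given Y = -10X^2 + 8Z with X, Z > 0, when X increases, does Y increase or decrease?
Y decreases

Taking the partial derivative:
∂Y/∂X = -20X

∂Y/∂X = -20X < 0 (assuming positive values)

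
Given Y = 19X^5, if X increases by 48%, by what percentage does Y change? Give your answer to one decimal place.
610.1%

For Y = 19X^5:
If X → X(1 + 0.48)
Then Y → Y · (1 + 0.48)^5
     ≈ Y · 7.1008

Percentage change = ((1 + 0.48)^5 − 1) × 100% ≈ 610.1%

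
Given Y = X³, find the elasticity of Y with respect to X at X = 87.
Elasticity = 3

Elasticity = (dY/dX) · (X/Y)

dY/dX = 3·X²
At X = 87: dY/dX = 22707, Y = 658503

Elasticity = 22707 · (87 / 658503) = 3

Interpretation: for a small percentage change in X, the percentage change in Y is approximately 3.00 times as large.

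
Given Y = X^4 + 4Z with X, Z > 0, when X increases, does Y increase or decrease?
Y increases

Taking the partial derivative:
∂Y/∂X = 4X^3

∂Y/∂X = 4X^3 > 0 (assuming positive values)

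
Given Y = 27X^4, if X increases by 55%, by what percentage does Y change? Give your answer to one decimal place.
477.2%

For Y = 27X^4:
If X → X(1 + 0.55)
Then Y → Y · (1 + 0.55)^4
     ≈ Y · 5.7720

Percentage change = ((1 + 0.55)^4 − 1) × 100% ≈ 477.2%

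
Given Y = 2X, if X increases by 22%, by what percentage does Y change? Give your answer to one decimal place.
22.0%

For Y = 2X:
If X → X(1 + 0.22)
Then Y → Y · (1 + 0.22)^1
     = Y · 1.2200

Percentage change = ((1 + 0.22)^1 − 1) × 100% = 22.0%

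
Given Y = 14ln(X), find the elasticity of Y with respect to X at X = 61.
Elasticity = 1/ln(61) ≈ 0.2433

Elasticity = (dY/dX) · (X/Y)

dY/dX = 14/X
At X = 61: dY/dX = 14/61, Y = 14·ln(61)

Elasticity = (14/61) · (61 / (14·ln(61))) = 1/ln(61) ≈ 0.2433

Interpretation: for a small percentage change in X, the percentage change in Y is approximately 0.24 times as large.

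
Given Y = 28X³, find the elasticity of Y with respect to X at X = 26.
Elasticity = 3

Elasticity = (dY/dX) · (X/Y)

dY/dX = 84·X²
At X = 26: dY/dX = 56784, Y = 492128

Elasticity = 56784 · (26 / 492128) = 3

Interpretation: for a small percentage change in X, the percentage change in Y is approximately 3.00 times as large.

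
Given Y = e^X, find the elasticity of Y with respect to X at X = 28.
Elasticity = 28

Elasticity = (dY/dX) · (X/Y)

dY/dX = e^X
At X = 28: dY/dX = e^28, Y = e^28

Elasticity = (e^28) · (28 / (e^28)) = 28

Interpretation: for a small percentage change in X, the percentage change in Y is approximately 28.00 times as large.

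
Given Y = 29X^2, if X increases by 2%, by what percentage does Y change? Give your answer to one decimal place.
4.0%

For Y = 29X^2:
If X → X(1 + 0.02)
Then Y → Y · (1 + 0.02)^2
     = Y · 1.0404

Percentage change = ((1 + 0.02)^2 − 1) × 100% ≈ 4.0%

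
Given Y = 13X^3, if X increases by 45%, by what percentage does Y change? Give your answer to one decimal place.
204.9%

For Y = 13X^3:
If X → X(1 + 0.45)
Then Y → Y · (1 + 0.45)^3
     ≈ Y · 3.0486

Percentage change = ((1 + 0.45)^3 − 1) × 100% ≈ 204.9%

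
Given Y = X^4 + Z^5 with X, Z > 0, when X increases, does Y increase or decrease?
Y increases

Taking the partial derivative:
∂Y/∂X = 4X^3

∂Y/∂X = 4X^3 > 0 (assuming positive values)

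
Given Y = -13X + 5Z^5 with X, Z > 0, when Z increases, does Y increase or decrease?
Y increases

Taking the partial derivative:
∂Y/∂Z = 25Z^4

∂Y/∂Z = 25Z^4 > 0 (assuming positive values)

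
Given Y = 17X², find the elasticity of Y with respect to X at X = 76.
Elasticity = 2

Elasticity = (dY/dX) · (X/Y)

dY/dX = 34·X
At X = 76: dY/dX = 2584, Y = 98192

Elasticity = 2584 · (76 / 98192) = 2

Interpretation: for a small percentage change in X, the percentage change in Y is approximately 2.00 times as large.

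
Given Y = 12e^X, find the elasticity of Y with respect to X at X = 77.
Elasticity = 77

Elasticity = (dY/dX) · (X/Y)

dY/dX = 12·e^X
At X = 77: dY/dX = 12·e^77, Y = 12·e^77

Elasticity = (12·e^77) · (77 / (12·e^77)) = 77

Interpretation: for a small percentage change in X, the percentage change in Y is approximately 77.00 times as large.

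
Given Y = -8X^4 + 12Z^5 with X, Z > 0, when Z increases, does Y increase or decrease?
Y increases

Taking the partial derivative:
∂Y/∂Z = 60Z^4

∂Y/∂Z = 60Z^4 > 0 (assuming positive values)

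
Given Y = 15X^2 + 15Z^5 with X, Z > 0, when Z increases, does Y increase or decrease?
Y increases

Taking the partial derivative:
∂Y/∂Z = 75Z^4

∂Y/∂Z = 75Z^4 > 0 (assuming positive values)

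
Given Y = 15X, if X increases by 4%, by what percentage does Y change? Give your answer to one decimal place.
4.0%

For Y = 15X:
If X → X(1 + 0.04)
Then Y → Y · (1 + 0.04)^1
     = Y · 1.0400

Percentage change = ((1 + 0.04)^1 − 1) × 100% = 4.0%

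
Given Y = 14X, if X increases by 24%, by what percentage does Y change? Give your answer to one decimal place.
24.0%

For Y = 14X:
If X → X(1 + 0.24)
Then Y → Y · (1 + 0.24)^1
     = Y · 1.2400

Percentage change = ((1 + 0.24)^1 − 1) × 100% = 24.0%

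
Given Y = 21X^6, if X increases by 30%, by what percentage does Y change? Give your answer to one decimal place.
382.7%

For Y = 21X^6:
If X → X(1 + 0.3)
Then Y → Y · (1 + 0.3)^6
     ≈ Y · 4.8268

Percentage change = ((1 + 0.3)^6 − 1) × 100% ≈ 382.7%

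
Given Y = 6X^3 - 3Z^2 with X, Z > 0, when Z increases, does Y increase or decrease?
Y decreases

Taking the partial derivative:
∂Y/∂Z = -6Z

∂Y/∂Z = -6Z < 0 (assuming positive values)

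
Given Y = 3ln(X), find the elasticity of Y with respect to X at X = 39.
Elasticity = 1/ln(39) ≈ 0.2730

Elasticity = (dY/dX) · (X/Y)

dY/dX = 3/X
At X = 39: dY/dX = 1/13, Y = 3·ln(39)

Elasticity = (1/13) · (39 / (3·ln(39))) = 1/ln(39) ≈ 0.2730

Interpretation: for a small percentage change in X, the percentage change in Y is approximately 0.27 times as large.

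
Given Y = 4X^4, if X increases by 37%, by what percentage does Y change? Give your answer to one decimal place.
252.3%

For Y = 4X^4:
If X → X(1 + 0.37)
Then Y → Y · (1 + 0.37)^4
     ≈ Y · 3.5228

Percentage change = ((1 + 0.37)^4 − 1) × 100% ≈ 252.3%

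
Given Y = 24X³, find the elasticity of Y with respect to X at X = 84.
Elasticity = 3

Elasticity = (dY/dX) · (X/Y)

dY/dX = 72·X²
At X = 84: dY/dX = 508032, Y = 14224896

Elasticity = 508032 · (84 / 14224896) = 3

Interpretation: for a small percentage change in X, the percentage change in Y is approximately 3.00 times as large.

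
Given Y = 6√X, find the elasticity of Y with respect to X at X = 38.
Elasticity = 1/2

Elasticity = (dY/dX) · (X/Y)

dY/dX = 3/√X
At X = 38: dY/dX = 3·√38/38, Y = 6·√38

Elasticity = (3·√38/38) · (38 / (6·√38)) = 1/2

Interpretation: for a small percentage change in X, the percentage change in Y is approximately 0.50 times as large.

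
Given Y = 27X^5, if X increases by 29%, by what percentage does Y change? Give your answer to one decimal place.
257.2%

For Y = 27X^5:
If X → X(1 + 0.29)
Then Y → Y · (1 + 0.29)^5
     ≈ Y · 3.5723

Percentage change = ((1 + 0.29)^5 − 1) × 100% ≈ 257.2%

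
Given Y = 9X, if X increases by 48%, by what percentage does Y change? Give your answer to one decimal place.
48.0%

For Y = 9X:
If X → X(1 + 0.48)
Then Y → Y · (1 + 0.48)^1
     = Y · 1.4800

Percentage change = ((1 + 0.48)^1 − 1) × 100% = 48.0%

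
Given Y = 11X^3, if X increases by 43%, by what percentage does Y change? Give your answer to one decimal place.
192.4%

For Y = 11X^3:
If X → X(1 + 0.43)
Then Y → Y · (1 + 0.43)^3
     ≈ Y · 2.9242

Percentage change = ((1 + 0.43)^3 − 1) × 100% ≈ 192.4%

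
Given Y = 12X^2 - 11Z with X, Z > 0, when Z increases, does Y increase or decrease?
Y decreases

Taking the partial derivative:
∂Y/∂Z = -11

∂Y/∂Z = -11 < 0 (assuming positive values)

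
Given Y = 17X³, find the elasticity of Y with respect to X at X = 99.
Elasticity = 3

Elasticity = (dY/dX) · (X/Y)

dY/dX = 51·X²
At X = 99: dY/dX = 499851, Y = 16495083

Elasticity = 499851 · (99 / 16495083) = 3

Interpretation: for a small percentage change in X, the percentage change in Y is approximately 3.00 times as large.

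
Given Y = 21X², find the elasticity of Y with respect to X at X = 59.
Elasticity = 2

Elasticity = (dY/dX) · (X/Y)

dY/dX = 42·X
At X = 59: dY/dX = 2478, Y = 73101

Elasticity = 2478 · (59 / 73101) = 2

Interpretation: for a small percentage change in X, the percentage change in Y is approximately 2.00 times as large.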